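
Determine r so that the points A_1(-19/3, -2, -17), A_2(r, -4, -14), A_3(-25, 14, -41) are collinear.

-4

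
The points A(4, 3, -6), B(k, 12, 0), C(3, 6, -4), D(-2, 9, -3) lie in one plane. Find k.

The points are coplanar iff AB · (AC × AD) = 0.
Expanding, this is linear in k: (-3)k + (3) = 0.
So k = 1.

1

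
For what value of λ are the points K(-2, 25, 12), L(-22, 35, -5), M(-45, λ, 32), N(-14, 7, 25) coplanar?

-12

Normal to plane KLN: n = (-176, 464, 480); plane equation n·P = 17712.
Requiring n·M = 17712: (464)λ + (23280) = 17712.
So λ = -12.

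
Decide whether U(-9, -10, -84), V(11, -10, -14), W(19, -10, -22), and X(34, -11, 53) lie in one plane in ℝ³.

With U as base: UV = (20, 0, 70), UW = (28, 0, 62), UX = (43, -1, 137).
UW × UX = (62, -1170, -28).
UV · (UW × UX) = -720.
Since -720 ≠ 0, the four points are not coplanar.

No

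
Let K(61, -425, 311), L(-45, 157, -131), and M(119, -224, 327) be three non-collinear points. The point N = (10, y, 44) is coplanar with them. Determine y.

A normal to the plane is n = KL × KM = (98154, -23940, -55062).
N lies in the plane iff n · KN = 0.
This gives (-23940)y + (-478800) = 0, so y = -20.

-20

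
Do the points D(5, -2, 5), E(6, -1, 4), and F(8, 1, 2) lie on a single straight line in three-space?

Yes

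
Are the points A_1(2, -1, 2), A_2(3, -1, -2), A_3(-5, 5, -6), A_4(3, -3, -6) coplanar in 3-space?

With A_1 as base: A_1A_2 = (1, 0, -4), A_1A_3 = (-7, 6, -8), A_1A_4 = (1, -2, -8).
A_1A_3 × A_1A_4 = (-64, -64, 8).
A_1A_2 · (A_1A_3 × A_1A_4) = -96.
Since -96 ≠ 0, the four points are not coplanar.

No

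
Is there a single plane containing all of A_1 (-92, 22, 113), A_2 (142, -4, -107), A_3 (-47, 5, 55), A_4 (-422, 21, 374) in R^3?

With A_1 as base: A_1A_2 = (234, -26, -220), A_1A_3 = (45, -17, -58), A_1A_4 = (-330, -1, 261).
A_1A_3 × A_1A_4 = (-4495, 7395, -5655).
A_1A_2 · (A_1A_3 × A_1A_4) = 0.
The scalar triple product vanishes, so the four points are coplanar.

Yes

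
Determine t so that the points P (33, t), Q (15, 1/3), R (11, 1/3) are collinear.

1/3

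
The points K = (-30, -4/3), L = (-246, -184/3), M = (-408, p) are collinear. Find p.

Collinearity: (M − K) must be parallel to (L − K) = (-216, -60).
Cross-multiplying the components: (p − (-4/3))·(-216) = (-378)·(-60).
Solving gives p = -319/3.

-319/3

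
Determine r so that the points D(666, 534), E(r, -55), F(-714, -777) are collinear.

The three points are collinear iff det[DE; DF] = 0.
This determinant is linear in r: (-1311)r + (60306) = 0, so r = 46.

46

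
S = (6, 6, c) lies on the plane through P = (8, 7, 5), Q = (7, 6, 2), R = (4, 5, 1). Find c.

3

The plane through P, Q, R has equation −2x + 8y − 2z = 30.
Substituting S: (-2)c + (36) = 30, so c = 3.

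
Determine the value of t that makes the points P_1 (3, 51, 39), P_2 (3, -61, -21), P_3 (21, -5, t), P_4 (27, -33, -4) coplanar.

The points are coplanar iff P_1P_2 · (P_1P_3 × P_1P_4) = 0.
Expanding, this is linear in t: (-2688)t + (28224) = 0.
So t = 21/2.

21/2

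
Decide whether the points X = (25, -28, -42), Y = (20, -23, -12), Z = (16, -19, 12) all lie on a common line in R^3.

Yes

XY = (-5, 5, 30), XZ = (-9, 9, 54).
Each component of XZ is 9/5 times the corresponding component of XY, so XZ = 9/5·XY and the points are collinear.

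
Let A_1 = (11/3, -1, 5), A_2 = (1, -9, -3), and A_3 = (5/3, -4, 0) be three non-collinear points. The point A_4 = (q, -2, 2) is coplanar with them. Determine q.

7/3

The plane through A_1, A_2, A_3 has equation 16x + (8/3)y − 8z = 16.
Substituting A_4: (16)q + (-64/3) = 16, so q = 7/3.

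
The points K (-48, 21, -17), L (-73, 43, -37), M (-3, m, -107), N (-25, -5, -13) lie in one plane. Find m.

Normal to plane KLN: n = (-432, -360, 144); plane equation n·P = 10728.
Requiring n·M = 10728: (-360)m + (-14112) = 10728.
So m = -69.

-69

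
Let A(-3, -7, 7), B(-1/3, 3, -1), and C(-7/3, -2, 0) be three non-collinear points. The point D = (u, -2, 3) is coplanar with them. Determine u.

Coplanarity requires AB · (AC × AD) = 0.
AB = (8/3, 10, -8), AC = (2/3, 5, -7); the triple product is linear in u with coefficient -30 and constant term -50.
Setting it to zero: u = -5/3.

-5/3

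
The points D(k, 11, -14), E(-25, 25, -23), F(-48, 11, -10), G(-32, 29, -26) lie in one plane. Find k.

28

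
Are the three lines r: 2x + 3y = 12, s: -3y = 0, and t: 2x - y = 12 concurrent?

Intersecting r and s: solving the 2×2 system gives (x, y) = (6, 0).
Substitute into t: (2)(6) + (-1)(0) = 12.
This equals 12, so (6, 0) lies on all three lines and they are concurrent.

Yes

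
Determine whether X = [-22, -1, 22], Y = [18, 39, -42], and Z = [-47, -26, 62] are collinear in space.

Yes

XY = (40, 40, -64), XZ = (-25, -25, 40).
Each component of XZ is -5/8 times the corresponding component of XY, so XZ = -5/8·XY and the points are collinear.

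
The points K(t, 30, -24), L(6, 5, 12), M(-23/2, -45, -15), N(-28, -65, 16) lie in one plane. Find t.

Coplanarity ⇔ det[KL; KM; KN] = 0.
Expanding, this is linear in t: (2090)t + (-54340) = 0.
So t = 26.

26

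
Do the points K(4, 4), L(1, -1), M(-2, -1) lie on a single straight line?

KL = (-3, -5), KM = (-6, -5).
If collinear, KM would be a scalar multiple of KL. But (-3)·(-5) ≠ (-5)·(-6) (difference -15), so they are not parallel; the points are not collinear.

No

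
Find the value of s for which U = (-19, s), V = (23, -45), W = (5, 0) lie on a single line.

Collinearity: (U − V) must be parallel to (W − V) = (-18, 45).
Cross-multiplying the components: (s − (-45))·(-18) = (-42)·(45).
Solving gives s = 60.

60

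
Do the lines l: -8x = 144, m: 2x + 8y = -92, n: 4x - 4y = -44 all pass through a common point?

The three lines meet at one point iff the augmented coefficient matrix [aᵢ bᵢ cᵢ] has rank < 3, i.e. its determinant vanishes.
Here the determinant is 0.
It vanishes, so the lines are concurrent at (-18, -7).

Yes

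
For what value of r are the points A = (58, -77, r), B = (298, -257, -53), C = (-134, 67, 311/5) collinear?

11

Direction BC = (-432, 324, 576/5). From the x-coordinate of A, the parameter along the line is τ = (58 − 298)/(-432) = 5/9.
Then r = (-53) + 5/9·(576/5) = 11.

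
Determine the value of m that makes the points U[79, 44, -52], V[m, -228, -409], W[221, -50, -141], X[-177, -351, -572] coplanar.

Normal to plane UWX: n = (13725, 96624, -80154); plane equation n·P = 9503739.
Requiring n·V = 9503739: (13725)m + (10752714) = 9503739.
So m = -91.

-91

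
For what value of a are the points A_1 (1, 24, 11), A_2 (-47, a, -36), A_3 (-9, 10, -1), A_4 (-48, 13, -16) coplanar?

Normal to plane A_1A_3A_4: n = (246, 318, -576); plane equation n·P = 1542.
Requiring n·A_2 = 1542: (318)a + (9174) = 1542.
So a = -24.

-24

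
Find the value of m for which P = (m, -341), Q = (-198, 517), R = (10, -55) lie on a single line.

The three points are collinear iff det[PQ; PR] = 0.
This determinant is linear in m: (572)m + (-65208) = 0, so m = 114.

114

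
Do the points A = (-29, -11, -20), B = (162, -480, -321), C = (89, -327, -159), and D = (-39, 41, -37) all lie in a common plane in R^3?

No

A normal to the plane through A, B, C is n = AB × AC = (-29925, -8969, -5014).
The plane has equation n·P = 1066764. For D: n·D = 984864.
984864 ≠ 1066764, so D is off the plane.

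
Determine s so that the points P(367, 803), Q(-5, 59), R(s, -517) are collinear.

-293

Collinearity: (R − P) must be parallel to (Q − P) = (-372, -744).
Cross-multiplying the components: (s − 367)·(-744) = (-1320)·(-372).
Solving gives s = -293.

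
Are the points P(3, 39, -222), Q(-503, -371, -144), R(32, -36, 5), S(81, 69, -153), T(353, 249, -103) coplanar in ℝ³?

The plane through P, Q, R has normal n = PQ × PR = (-87220, 117124, 49840) and equation n·X = -6758304.
Checking the remaining points: n·S = -6608784, n·T = -6758304.
Since n·S = -6608784 ≠ -6758304, S is off the plane and the points are not all coplanar.

No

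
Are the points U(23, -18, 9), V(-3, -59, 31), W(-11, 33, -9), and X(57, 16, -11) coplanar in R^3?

Yes

The four points are coplanar iff the 3×3 determinant with rows UV, UW, UX is zero.
Rows: (-26, -41, 22), (-34, 51, -18), (34, 34, -20).
Expanding along the first row: (-26)(-408) − (-41)(1292) + (22)(-2890) = 0.
Zero determinant ⇒ coplanar.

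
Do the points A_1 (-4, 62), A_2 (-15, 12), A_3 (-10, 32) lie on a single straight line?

A_1A_2 = (-11, -50), A_1A_3 = (-6, -30).
det[A_1A_2; A_1A_3] = (-11)(-30) − (-50)(-6) = 30.
The determinant is nonzero, so they are not collinear.

No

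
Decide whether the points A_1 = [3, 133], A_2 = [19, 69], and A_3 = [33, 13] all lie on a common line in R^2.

Yes

A_1A_2 = (16, -64), A_1A_3 = (30, -120).
det[A_1A_2; A_1A_3] = (16)(-120) − (-64)(30) = 0.
The determinant is zero, so the points are collinear.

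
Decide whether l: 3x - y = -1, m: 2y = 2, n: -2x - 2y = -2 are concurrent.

Yes

Lines aᵢx + bᵢy = cᵢ with pairwise distinct directions are concurrent exactly when det[aᵢ bᵢ cᵢ] = 0.
Here the determinant is 0.
It vanishes, so the lines are concurrent at (0, 1).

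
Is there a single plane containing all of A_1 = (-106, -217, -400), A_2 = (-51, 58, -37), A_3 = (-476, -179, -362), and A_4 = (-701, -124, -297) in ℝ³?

Yes

With A_1 as base: A_1A_2 = (55, 275, 363), A_1A_3 = (-370, 38, 38), A_1A_4 = (-595, 93, 103).
A_1A_3 × A_1A_4 = (380, 15500, -11800).
A_1A_2 · (A_1A_3 × A_1A_4) = 0.
The scalar triple product vanishes, so the four points are coplanar.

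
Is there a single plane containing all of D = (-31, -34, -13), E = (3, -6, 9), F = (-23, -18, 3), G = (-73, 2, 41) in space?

Yes

With D as base: DE = (34, 28, 22), DF = (8, 16, 16), DG = (-42, 36, 54).
DF × DG = (288, -1104, 960).
DE · (DF × DG) = 0.
The scalar triple product vanishes, so the four points are coplanar.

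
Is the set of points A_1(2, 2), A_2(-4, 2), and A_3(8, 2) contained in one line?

Yes

A_1A_2 = (-6, 0), A_1A_3 = (6, 0).
Checking proportionality: A_1A_3 = -1·A_1A_2, so the vectors are parallel and the points are collinear.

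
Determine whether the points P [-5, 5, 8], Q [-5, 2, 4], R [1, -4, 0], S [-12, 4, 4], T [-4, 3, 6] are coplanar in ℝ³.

The plane through P, Q, R has normal n = PQ × PR = (-12, -24, 18) and equation n·X = 84.
Checking the remaining points: n·S = 120, n·T = 84.
Since n·S = 120 ≠ 84, S is off the plane and the points are not all coplanar.

No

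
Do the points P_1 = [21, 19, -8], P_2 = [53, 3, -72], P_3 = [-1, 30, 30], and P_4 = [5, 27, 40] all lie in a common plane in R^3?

Yes

With P_1 as base: P_1P_2 = (32, -16, -64), P_1P_3 = (-22, 11, 38), P_1P_4 = (-16, 8, 48).
P_1P_3 × P_1P_4 = (224, 448, 0).
P_1P_2 · (P_1P_3 × P_1P_4) = 0.
The scalar triple product vanishes, so the four points are coplanar.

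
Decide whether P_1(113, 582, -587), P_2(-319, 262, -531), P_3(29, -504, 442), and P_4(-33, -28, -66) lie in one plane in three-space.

No

A normal to the plane through P_1, P_2, P_3 is n = P_1P_2 × P_1P_3 = (-268464, 439824, 442272).
The plane has equation n·P = -33972528. For P_4: n·P_4 = -32645712.
-32645712 ≠ -33972528, so P_4 is off the plane.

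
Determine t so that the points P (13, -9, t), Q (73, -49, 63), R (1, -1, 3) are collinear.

13

Collinearity requires PQ × PR = 0; each component is linear in t.
The x-component gives (48)t + (-624) = 0, so t = 13.
The remaining components then also vanish.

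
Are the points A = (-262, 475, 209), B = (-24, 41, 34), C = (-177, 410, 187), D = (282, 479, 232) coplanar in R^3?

With A as base: AB = (238, -434, -175), AC = (85, -65, -22), AD = (544, 4, 23).
AC × AD = (-1407, -13923, 35700).
AB · (AC × AD) = -539784.
Since -539784 ≠ 0, the four points are not coplanar.

No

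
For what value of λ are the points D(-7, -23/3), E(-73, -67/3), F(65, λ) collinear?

Collinearity: (F − D) must be parallel to (E − D) = (-66, -44/3).
Cross-multiplying the components: (λ − (-23/3))·(-66) = (72)·(-44/3).
Solving gives λ = 25/3.

25/3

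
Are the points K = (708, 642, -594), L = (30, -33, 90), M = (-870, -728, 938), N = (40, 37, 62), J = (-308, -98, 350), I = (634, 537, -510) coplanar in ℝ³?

The plane through K, L, M has normal n = KL × KM = (-97020, -40656, -136290) and equation n·P = -13835052.
Checking the remaining points: n·N = -13835052, n·J = -13835052, n·I = -13835052.
All equal -13835052, so all 6 points lie in one plane.

Yes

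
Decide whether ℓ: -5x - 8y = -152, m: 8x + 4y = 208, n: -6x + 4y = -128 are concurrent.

Yes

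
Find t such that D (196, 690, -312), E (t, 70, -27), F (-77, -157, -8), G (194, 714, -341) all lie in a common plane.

Normal to plane DFG: n = (17267, -8525, -8246); plane equation n·P = 74834.
Requiring n·E = 74834: (17267)t + (-374108) = 74834.
So t = 26.

26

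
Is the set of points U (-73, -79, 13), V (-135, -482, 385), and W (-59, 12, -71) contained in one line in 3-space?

Yes

UV = (-62, -403, 372), UW = (14, 91, -84).
UV × UW = (0, 0, 0).
The cross product vanishes, so the three points are collinear.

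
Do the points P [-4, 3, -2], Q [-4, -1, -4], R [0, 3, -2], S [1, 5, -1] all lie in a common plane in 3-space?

Yes

A normal to the plane through P, Q, R is n = PQ × PR = (0, -8, 16).
The plane has equation n·X = -56. For S: n·S = -56.
Equal, so S lies in the plane and all four are coplanar.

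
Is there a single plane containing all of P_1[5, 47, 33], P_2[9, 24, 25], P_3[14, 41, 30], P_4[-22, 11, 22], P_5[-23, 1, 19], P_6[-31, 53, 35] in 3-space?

No

The plane through P_1, P_2, P_3 has normal n = P_1P_2 × P_1P_3 = (21, -60, 183) and equation n·P = 3324.
Checking the remaining points: n·P_4 = 2904, n·P_5 = 2934, n·P_6 = 2574.
Since n·P_4 = 2904 ≠ 3324, P_4 is off the plane and the points are not all coplanar.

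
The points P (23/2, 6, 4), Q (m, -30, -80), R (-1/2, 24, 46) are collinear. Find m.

71/2

Direction PR = (-12, 18, 42). From the y-coordinate of Q, the parameter along the line is τ = (-30 − 6)/18 = -2.
Then m = 23/2 + (-2)·(-12) = 71/2.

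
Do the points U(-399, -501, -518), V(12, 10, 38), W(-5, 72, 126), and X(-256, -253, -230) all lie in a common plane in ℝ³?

No

The four points are coplanar iff the 3×3 determinant with rows UV, UW, UX is zero.
Rows: (411, 511, 556), (394, 573, 644), (143, 248, 288).
Expanding along the first row: (411)(5312) − (511)(21380) + (556)(15773) = 27840.
Nonzero ⇒ not coplanar.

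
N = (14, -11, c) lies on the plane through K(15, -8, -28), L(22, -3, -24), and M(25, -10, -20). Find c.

A normal to the plane is n = KL × KM = (48, -16, -64).
N lies in the plane iff n · KN = 0.
This gives (-64)c + (-1792) = 0, so c = -28.

-28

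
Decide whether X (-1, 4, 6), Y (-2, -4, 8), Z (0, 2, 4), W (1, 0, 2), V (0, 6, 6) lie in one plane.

The plane through X, Y, Z has normal n = XY × XZ = (20, 0, 10) and equation n·P = 40.
Checking the remaining points: n·W = 40, n·V = 60.
Since n·V = 60 ≠ 40, V is off the plane and the points are not all coplanar.

No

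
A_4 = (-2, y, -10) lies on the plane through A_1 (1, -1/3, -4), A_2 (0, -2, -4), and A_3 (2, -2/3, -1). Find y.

Coplanarity requires A_1A_2 · (A_1A_3 × A_1A_4) = 0.
A_1A_2 = (-1, -5/3, 0), A_1A_3 = (1, -1/3, 3); the triple product is linear in y with coefficient 3 and constant term 4.
Setting it to zero: y = -4/3.

-4/3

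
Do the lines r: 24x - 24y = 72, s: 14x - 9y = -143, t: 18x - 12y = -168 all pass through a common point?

Yes

Lines aᵢx + bᵢy = cᵢ with pairwise distinct directions are concurrent exactly when det[aᵢ bᵢ cᵢ] = 0.
Here the determinant is 0.
It vanishes, so the lines are concurrent at (-34, -37).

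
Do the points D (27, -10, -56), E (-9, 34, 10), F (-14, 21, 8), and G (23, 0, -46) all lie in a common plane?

No

With D as base: DE = (-36, 44, 66), DF = (-41, 31, 64), DG = (-4, 10, 10).
DF × DG = (-330, 154, -286).
DE · (DF × DG) = -220.
Since -220 ≠ 0, the four points are not coplanar.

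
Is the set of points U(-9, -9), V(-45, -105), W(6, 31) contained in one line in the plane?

UV = (-36, -96), UW = (15, 40).
Twice the signed area of △UVW is (-36)(40) − (-96)(15) = 0.
The triangle is degenerate (zero area), so the points are collinear.

Yes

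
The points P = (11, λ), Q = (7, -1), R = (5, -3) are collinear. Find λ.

Collinearity: (P − Q) must be parallel to (R − Q) = (-2, -2).
Cross-multiplying the components: (λ − (-1))·(-2) = (4)·(-2).
Solving gives λ = 3.

3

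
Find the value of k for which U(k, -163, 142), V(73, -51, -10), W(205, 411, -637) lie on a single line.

41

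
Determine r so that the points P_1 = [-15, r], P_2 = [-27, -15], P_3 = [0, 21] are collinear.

1

The three points are collinear iff det[P_1P_2; P_1P_3] = 0.
This determinant is linear in r: (27)r + (-27) = 0, so r = 1.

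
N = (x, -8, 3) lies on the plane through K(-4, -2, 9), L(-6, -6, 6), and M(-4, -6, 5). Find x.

-4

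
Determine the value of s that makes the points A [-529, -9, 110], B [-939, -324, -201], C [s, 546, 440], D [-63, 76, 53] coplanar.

Normal to plane ABD: n = (44390, -168296, 111940); plane equation n·P = -9654246.
Requiring n·C = -9654246: (44390)s + (-42636016) = -9654246.
So s = 743.

743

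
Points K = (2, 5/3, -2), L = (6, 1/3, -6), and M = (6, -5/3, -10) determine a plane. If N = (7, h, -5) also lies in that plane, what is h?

1

Coplanarity requires KL · (KM × KN) = 0.
KL = (4, -4/3, -4), KM = (4, -10/3, -8); the triple product is linear in h with coefficient 16 and constant term -16.
Setting it to zero: h = 1.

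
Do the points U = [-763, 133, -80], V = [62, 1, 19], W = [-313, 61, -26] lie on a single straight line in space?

Yes

UV = (825, -132, 99), UW = (450, -72, 54).
Each component of UW is 6/11 times the corresponding component of UV, so UW = 6/11·UV and the points are collinear.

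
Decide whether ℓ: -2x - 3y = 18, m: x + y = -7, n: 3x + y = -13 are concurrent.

Lines aᵢx + bᵢy = cᵢ with pairwise distinct directions are concurrent exactly when det[aᵢ bᵢ cᵢ] = 0.
Here the determinant is 0.
It vanishes, so the lines are concurrent at (-3, -4).

Yes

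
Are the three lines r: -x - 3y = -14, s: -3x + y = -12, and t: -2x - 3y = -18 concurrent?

Lines aᵢx + bᵢy = cᵢ with pairwise distinct directions are concurrent exactly when det[aᵢ bᵢ cᵢ] = 0.
Here the determinant is -10.
Nonzero, so no common point exists.

No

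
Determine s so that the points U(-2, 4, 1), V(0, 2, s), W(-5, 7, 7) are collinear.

Collinearity requires UV × UW = 0; each component is linear in s.
The x-component gives (-3)s + (-9) = 0, so s = -3.
The remaining components then also vanish.

-3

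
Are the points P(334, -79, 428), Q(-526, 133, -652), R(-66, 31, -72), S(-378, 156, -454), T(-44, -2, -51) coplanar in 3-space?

The plane through P, Q, R has normal n = PQ × PR = (12800, 2000, -9800) and equation n·X = -77200.
Checking the remaining points: n·S = -77200, n·T = -67400.
Since n·T = -67400 ≠ -77200, T is off the plane and the points are not all coplanar.

No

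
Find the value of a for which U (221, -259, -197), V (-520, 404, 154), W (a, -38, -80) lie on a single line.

-26

Direction UV = (-741, 663, 351). From the y-coordinate of W, the parameter along the line is τ = (-38 − (-259))/663 = 1/3.
Then a = 221 + 1/3·(-741) = -26.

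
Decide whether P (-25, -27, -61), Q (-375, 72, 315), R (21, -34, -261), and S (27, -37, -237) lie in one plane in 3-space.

A normal to the plane through P, Q, R is n = PQ × PR = (-17168, -52704, -2104).
The plane has equation n·X = 1980552. For S: n·S = 1985160.
1985160 ≠ 1980552, so S is off the plane.

No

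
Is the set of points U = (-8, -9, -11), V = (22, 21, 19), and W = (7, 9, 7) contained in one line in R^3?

UV = (30, 30, 30), UW = (15, 18, 18).
Comparing components 3 and 1: (30)(15) − (30)(18) = -90 ≠ 0, so UV and UW are not parallel and the points are not collinear.

No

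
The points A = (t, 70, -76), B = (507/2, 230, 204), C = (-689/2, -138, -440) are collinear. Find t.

-13/2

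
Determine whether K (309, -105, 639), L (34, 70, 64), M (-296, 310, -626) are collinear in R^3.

KL = (-275, 175, -575), KM = (-605, 415, -1265).
KL × KM = (17250, 0, -8250).
The cross product is nonzero, so the points do not lie on one line.

No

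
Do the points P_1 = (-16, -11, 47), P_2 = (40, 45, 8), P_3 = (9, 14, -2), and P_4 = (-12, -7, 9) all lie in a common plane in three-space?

With P_1 as base: P_1P_2 = (56, 56, -39), P_1P_3 = (25, 25, -49), P_1P_4 = (4, 4, -38).
P_1P_3 × P_1P_4 = (-754, 754, 0).
P_1P_2 · (P_1P_3 × P_1P_4) = 0.
The scalar triple product vanishes, so the four points are coplanar.

Yes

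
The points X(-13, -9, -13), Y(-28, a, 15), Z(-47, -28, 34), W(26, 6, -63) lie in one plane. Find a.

-30

Coplanarity ⇔ det[XY; XZ; XW] = 0.
Expanding, this is linear in a: (133)a + (3990) = 0.
So a = -30.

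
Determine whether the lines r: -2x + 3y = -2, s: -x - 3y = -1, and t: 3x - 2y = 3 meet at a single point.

Yes

Intersecting r and s: solving the 2×2 system gives (x, y) = (1, 0).
Substitute into t: (3)(1) + (-2)(0) = 3.
This equals 3, so (1, 0) lies on all three lines and they are concurrent.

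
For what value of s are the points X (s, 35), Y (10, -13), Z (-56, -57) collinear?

82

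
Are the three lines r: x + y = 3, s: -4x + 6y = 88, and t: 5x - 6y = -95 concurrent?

Yes

The three lines meet at one point iff the augmented coefficient matrix [aᵢ bᵢ cᵢ] has rank < 3, i.e. its determinant vanishes.
Here the determinant is 0.
It vanishes, so the lines are concurrent at (-7, 10).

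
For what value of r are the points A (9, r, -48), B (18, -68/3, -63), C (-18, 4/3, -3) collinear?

-50/3

Direction BC = (-36, 24, 60). From the x-coordinate of A, the parameter along the line is τ = (9 − 18)/(-36) = 1/4.
Then r = (-68/3) + 1/4·(24) = -50/3.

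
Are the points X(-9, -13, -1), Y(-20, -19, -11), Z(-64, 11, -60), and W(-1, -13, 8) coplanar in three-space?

No

The four points are coplanar iff the 3×3 determinant with rows XY, XZ, XW is zero.
Rows: (-11, -6, -10), (-55, 24, -59), (8, 0, 9).
Expanding along the first row: (-11)(216) − (-6)(-23) + (-10)(-192) = -594.
Nonzero ⇒ not coplanar.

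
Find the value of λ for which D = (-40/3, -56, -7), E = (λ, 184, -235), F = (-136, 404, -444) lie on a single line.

Collinearity requires DE × DF = 0; each component is linear in λ.
The y-component gives (437)λ + (101384/3) = 0, so λ = -232/3.
The remaining components then also vanish.

-232/3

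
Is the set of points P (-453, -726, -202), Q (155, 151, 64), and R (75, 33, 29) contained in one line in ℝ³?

PQ = (608, 877, 266), PR = (528, 759, 231).
Comparing components 2 and 3: (877)(231) − (266)(759) = 693 ≠ 0, so PQ and PR are not parallel and the points are not collinear.

No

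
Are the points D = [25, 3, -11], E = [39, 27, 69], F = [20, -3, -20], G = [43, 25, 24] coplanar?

The four points are coplanar iff the 3×3 determinant with rows DE, DF, DG is zero.
Rows: (14, 24, 80), (-5, -6, -9), (18, 22, 35).
Expanding along the first row: (14)(-12) − (24)(-13) + (80)(-2) = -16.
Nonzero ⇒ not coplanar.

No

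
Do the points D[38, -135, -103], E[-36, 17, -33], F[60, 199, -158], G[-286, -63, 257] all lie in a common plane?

Yes

With D as base: DE = (-74, 152, 70), DF = (22, 334, -55), DG = (-324, 72, 360).
DF × DG = (124200, 9900, 109800).
DE · (DF × DG) = 0.
The scalar triple product vanishes, so the four points are coplanar.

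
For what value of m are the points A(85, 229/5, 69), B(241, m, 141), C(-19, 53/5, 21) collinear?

Collinearity requires AB × AC = 0; each component is linear in m.
The x-component gives (-48)m + (23664/5) = 0, so m = 493/5.
The remaining components then also vanish.

493/5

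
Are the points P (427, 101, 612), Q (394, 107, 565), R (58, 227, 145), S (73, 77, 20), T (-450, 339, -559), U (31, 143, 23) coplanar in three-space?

No

The plane through P, Q, R has normal n = PQ × PR = (3120, 1932, -1944) and equation n·X = 337644.
Checking the remaining points: n·S = 337644, n·T = 337644, n·U = 328284.
Since n·U = 328284 ≠ 337644, U is off the plane and the points are not all coplanar.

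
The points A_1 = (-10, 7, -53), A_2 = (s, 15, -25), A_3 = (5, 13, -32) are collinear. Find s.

Collinearity requires A_1A_2 × A_1A_3 = 0; each component is linear in s.
The y-component gives (-21)s + (210) = 0, so s = 10.
The remaining components then also vanish.

10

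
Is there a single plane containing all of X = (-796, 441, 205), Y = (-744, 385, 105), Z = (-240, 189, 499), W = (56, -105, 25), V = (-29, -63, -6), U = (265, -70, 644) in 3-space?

No

The plane through X, Y, Z has normal n = XY × XZ = (-41664, -70888, 18032) and equation n·P = 5599496.
Checking the remaining points: n·W = 5560856, n·V = 5566008, n·U = 5533808.
Since n·W = 5560856 ≠ 5599496, W is off the plane and the points are not all coplanar.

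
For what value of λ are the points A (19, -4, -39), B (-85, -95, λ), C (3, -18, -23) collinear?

Collinearity requires AB × AC = 0; each component is linear in λ.
The x-component gives (14)λ + (-910) = 0, so λ = 65.
The remaining components then also vanish.

65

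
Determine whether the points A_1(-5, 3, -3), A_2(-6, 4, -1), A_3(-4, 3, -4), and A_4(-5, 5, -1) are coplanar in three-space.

With A_1 as base: A_1A_2 = (-1, 1, 2), A_1A_3 = (1, 0, -1), A_1A_4 = (0, 2, 2).
A_1A_3 × A_1A_4 = (2, -2, 2).
A_1A_2 · (A_1A_3 × A_1A_4) = 0.
The scalar triple product vanishes, so the four points are coplanar.

Yes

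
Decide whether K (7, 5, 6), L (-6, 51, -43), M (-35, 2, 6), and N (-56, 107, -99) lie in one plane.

No

A normal to the plane through K, L, M is n = KL × KM = (-147, 2058, 1971).
The plane has equation n·P = 21087. For N: n·N = 33309.
33309 ≠ 21087, so N is off the plane.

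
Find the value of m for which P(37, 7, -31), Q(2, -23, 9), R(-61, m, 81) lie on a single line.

-77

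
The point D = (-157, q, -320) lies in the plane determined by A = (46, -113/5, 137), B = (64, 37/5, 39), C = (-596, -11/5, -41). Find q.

Coplanarity requires AB · (AC × AD) = 0.
AB = (18, 30, -98), AC = (-642, 102/5, -178); the triple product is linear in q with coefficient 66120 and constant term -6797136.
Setting it to zero: q = 514/5.

514/5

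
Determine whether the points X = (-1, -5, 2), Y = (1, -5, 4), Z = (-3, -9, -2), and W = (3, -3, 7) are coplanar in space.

A normal to the plane through X, Y, Z is n = XY × XZ = (8, 4, -8).
The plane has equation n·P = -44. For W: n·W = -44.
Equal, so W lies in the plane and all four are coplanar.

Yes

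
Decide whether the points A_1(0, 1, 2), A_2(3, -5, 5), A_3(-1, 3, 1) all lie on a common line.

Yes

A_1A_2 = (3, -6, 3), A_1A_3 = (-1, 2, -1).
A_1A_2 × A_1A_3 = (0, 0, 0).
The cross product vanishes, so the three points are collinear.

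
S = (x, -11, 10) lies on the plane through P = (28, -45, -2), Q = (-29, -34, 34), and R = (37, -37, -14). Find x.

The plane through P, Q, R has equation −420x − 360y − 555z = 5550.
Substituting S: (-420)x + (-1590) = 5550, so x = -17.

-17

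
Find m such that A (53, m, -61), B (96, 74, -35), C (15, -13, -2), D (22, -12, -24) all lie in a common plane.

13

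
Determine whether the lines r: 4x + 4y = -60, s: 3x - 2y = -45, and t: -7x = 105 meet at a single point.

The three lines meet at one point iff the augmented coefficient matrix [aᵢ bᵢ cᵢ] has rank < 3, i.e. its determinant vanishes.
Here the determinant is 0.
It vanishes, so the lines are concurrent at (-15, 0).

Yes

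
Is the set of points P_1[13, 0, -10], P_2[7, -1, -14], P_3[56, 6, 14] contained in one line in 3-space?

P_1P_2 = (-6, -1, -4), P_1P_3 = (43, 6, 24).
P_1P_2 × P_1P_3 = (0, -28, 7).
The cross product is nonzero, so the points do not lie on one line.

No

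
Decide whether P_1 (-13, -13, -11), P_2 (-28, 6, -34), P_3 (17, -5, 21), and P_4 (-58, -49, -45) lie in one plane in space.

No

The four points are coplanar iff the 3×3 determinant with rows P_1P_2, P_1P_3, P_1P_4 is zero.
Rows: (-15, 19, -23), (30, 8, 32), (-45, -36, -34).
Expanding along the first row: (-15)(880) − (19)(420) + (-23)(-720) = -4620.
Nonzero ⇒ not coplanar.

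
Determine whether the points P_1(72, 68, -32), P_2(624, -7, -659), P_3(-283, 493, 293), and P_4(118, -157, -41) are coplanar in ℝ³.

A normal to the plane through P_1, P_2, P_3 is n = P_1P_2 × P_1P_3 = (242100, 43185, 207975).
The plane has equation n·P = 13712580. For P_4: n·P_4 = 13260780.
13260780 ≠ 13712580, so P_4 is off the plane.

No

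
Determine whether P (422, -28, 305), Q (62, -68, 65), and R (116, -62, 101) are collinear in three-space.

Yes

PQ = (-360, -40, -240), PR = (-306, -34, -204).
PQ × PR = (0, 0, 0).
The cross product vanishes, so the three points are collinear.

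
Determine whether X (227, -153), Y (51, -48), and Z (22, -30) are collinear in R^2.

XY = (-176, 105), XZ = (-205, 123).
Twice the signed area of △XYZ is (-176)(123) − (105)(-205) = -123.
The area is nonzero, so the three points are not collinear.

No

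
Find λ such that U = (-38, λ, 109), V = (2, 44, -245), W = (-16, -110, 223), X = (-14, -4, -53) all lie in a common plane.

The points are coplanar iff UV · (UW × UX) = 0.
Expanding, this is linear in λ: (4032)λ + (104832) = 0.
So λ = -26.

-26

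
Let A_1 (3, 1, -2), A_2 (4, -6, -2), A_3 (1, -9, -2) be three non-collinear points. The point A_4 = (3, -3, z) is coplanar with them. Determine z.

The plane through A_1, A_2, A_3 has equation −24z = 48.
Substituting A_4: (-24)z + (0) = 48, so z = -2.

-2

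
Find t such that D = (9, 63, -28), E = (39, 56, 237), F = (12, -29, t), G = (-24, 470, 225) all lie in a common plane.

Normal to plane DEG: n = (-109626, -16335, 11979); plane equation n·P = -2351151.
Requiring n·F = -2351151: (11979)t + (-841797) = -2351151.
So t = -126.

-126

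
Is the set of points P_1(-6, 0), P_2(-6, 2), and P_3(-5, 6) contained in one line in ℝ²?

No

P_1P_2 = (0, 2), P_1P_3 = (1, 6).
If collinear, P_1P_3 would be a scalar multiple of P_1P_2. But (0)·(6) ≠ (2)·(1) (difference -2), so they are not parallel; the points are not collinear.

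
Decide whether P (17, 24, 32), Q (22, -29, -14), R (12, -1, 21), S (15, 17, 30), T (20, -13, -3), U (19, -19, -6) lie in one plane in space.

No

The plane through P, Q, R has normal n = PQ × PR = (-567, 285, -390) and equation n·X = -15279.
Checking the remaining points: n·S = -15360, n·T = -13875, n·U = -13848.
Since n·S = -15360 ≠ -15279, S is off the plane and the points are not all coplanar.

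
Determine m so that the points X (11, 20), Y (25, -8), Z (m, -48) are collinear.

45

The three points are collinear iff det[XY; XZ] = 0.
This determinant is linear in m: (28)m + (-1260) = 0, so m = 45.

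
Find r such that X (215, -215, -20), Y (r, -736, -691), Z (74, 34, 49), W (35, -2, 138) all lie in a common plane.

Normal to plane XZW: n = (24645, 9858, 14787); plane equation n·P = 2883465.
Requiring n·Y = 2883465: (24645)r + (-17473305) = 2883465.
So r = 826.

826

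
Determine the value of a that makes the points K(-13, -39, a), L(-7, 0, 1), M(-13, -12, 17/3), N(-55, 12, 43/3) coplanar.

The points are coplanar iff KL · (KM × KN) = 0.
Expanding, this is linear in a: (648)a + (-7560) = 0.
So a = 35/3.

35/3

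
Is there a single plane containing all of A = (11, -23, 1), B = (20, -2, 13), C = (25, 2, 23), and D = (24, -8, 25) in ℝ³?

The four points are coplanar iff the 3×3 determinant with rows AB, AC, AD is zero.
Rows: (9, 21, 12), (14, 25, 22), (13, 15, 24).
Expanding along the first row: (9)(270) − (21)(50) + (12)(-115) = 0.
Zero determinant ⇒ coplanar.

Yes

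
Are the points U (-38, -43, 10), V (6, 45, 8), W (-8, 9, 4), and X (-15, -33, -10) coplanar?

No

With U as base: UV = (44, 88, -2), UW = (30, 52, -6), UX = (23, 10, -20).
UW × UX = (-980, 462, -896).
UV · (UW × UX) = -672.
Since -672 ≠ 0, the four points are not coplanar.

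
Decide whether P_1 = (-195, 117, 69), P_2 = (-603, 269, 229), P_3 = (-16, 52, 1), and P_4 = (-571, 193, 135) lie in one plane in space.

No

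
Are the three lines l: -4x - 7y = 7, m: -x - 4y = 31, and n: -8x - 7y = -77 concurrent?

Intersecting l and m: solving the 2×2 system gives (x, y) = (21, -13).
Substitute into n: (-8)(21) + (-7)(-13) = -77.
This equals -77, so (21, -13) lies on all three lines and they are concurrent.

Yes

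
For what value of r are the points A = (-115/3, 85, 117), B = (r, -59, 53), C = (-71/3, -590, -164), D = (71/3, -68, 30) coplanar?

Coplanarity ⇔ det[AB; AC; AD] = 0.
Expanding, this is linear in r: (15732)r + (393300) = 0.
So r = -25.

-25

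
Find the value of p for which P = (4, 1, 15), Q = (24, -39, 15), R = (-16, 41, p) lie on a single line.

15

Direction PQ = (20, -40, 0). From the x-coordinate of R, the parameter along the line is τ = (-16 − 4)/20 = -1.
Then p = 15 + (-1)·(0) = 15.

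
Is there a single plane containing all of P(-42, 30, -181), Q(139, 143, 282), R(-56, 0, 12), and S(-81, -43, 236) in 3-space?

No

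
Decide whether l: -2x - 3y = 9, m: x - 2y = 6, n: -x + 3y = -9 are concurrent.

Intersecting l and m: solving the 2×2 system gives (x, y) = (0, -3).
Substitute into n: (-1)(0) + (3)(-3) = -9.
This equals -9, so (0, -3) lies on all three lines and they are concurrent.

Yes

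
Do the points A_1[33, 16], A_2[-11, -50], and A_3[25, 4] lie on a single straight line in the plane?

A_1A_2 = (-44, -66), A_1A_3 = (-8, -12).
det[A_1A_2; A_1A_3] = (-44)(-12) − (-66)(-8) = 0.
The determinant is zero, so the points are collinear.

Yes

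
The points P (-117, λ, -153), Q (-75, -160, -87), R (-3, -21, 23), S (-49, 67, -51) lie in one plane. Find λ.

-154

The points are coplanar iff PQ · (PR × PS) = 0.
Expanding, this is linear in λ: (-268)λ + (-41272) = 0.
So λ = -154.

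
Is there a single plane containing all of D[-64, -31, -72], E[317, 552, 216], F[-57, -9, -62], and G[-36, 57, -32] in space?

With D as base: DE = (381, 583, 288), DF = (7, 22, 10), DG = (28, 88, 40).
DF × DG = (0, 0, 0).
DE · (DF × DG) = 0.
The scalar triple product vanishes, so the four points are coplanar.

Yes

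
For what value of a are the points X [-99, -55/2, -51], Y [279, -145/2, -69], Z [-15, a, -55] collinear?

Direction XY = (378, -45, -18). From the x-coordinate of Z, the parameter along the line is τ = (-15 − (-99))/378 = 2/9.
Then a = (-55/2) + 2/9·(-45) = -75/2.

-75/2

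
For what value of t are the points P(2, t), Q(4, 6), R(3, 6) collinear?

6

Collinearity: (P − Q) must be parallel to (R − Q) = (-1, 0).
Cross-multiplying the components: (t − 6)·(-1) = (-2)·(0).
Solving gives t = 6.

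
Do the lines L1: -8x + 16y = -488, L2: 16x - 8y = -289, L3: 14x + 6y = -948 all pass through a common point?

The three lines meet at one point iff the augmented coefficient matrix [aᵢ bᵢ cᵢ] has rank < 3, i.e. its determinant vanishes.
Here the determinant is 1904.
Nonzero, so no common point exists.

No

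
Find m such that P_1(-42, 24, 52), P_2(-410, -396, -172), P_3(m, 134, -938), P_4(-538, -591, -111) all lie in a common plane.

The points are coplanar iff P_1P_2 · (P_1P_3 × P_1P_4) = 0.
Expanding, this is linear in m: (69300)m + (15107400) = 0.
So m = -218.

-218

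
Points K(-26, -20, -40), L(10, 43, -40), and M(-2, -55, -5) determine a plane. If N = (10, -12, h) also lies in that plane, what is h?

-15

Coplanarity requires KL · (KM × KN) = 0.
KL = (36, 63, 0), KM = (24, -35, 35); the triple product is linear in h with coefficient -2772 and constant term -41580.
Setting it to zero: h = -15.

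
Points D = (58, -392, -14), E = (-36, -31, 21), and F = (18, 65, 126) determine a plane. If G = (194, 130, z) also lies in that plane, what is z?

366

The plane through D, E, F has equation 34545x + 11760y − 28518z = -2207058.
Substituting G: (-28518)z + (8230530) = -2207058, so z = 366.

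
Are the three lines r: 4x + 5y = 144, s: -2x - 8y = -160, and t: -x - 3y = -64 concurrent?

Yes

Intersecting r and s: solving the 2×2 system gives (x, y) = (16, 16).
Substitute into t: (-1)(16) + (-3)(16) = -64.
This equals -64, so (16, 16) lies on all three lines and they are concurrent.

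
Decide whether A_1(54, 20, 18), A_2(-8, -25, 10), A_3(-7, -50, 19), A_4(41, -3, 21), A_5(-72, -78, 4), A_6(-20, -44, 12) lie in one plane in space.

Yes

The plane through A_1, A_2, A_3 has normal n = A_1A_2 × A_1A_3 = (-605, 550, 1595) and equation n·P = 7040.
Checking the remaining points: n·A_4 = 7040, n·A_5 = 7040, n·A_6 = 7040.
All equal 7040, so all 6 points lie in one plane.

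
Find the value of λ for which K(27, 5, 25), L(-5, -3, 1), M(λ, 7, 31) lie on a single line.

35

Direction KL = (-32, -8, -24). From the y-coordinate of M, the parameter along the line is τ = (7 − 5)/(-8) = -1/4.
Then λ = 27 + (-1/4)·(-32) = 35.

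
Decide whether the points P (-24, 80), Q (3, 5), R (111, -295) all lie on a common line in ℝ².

Yes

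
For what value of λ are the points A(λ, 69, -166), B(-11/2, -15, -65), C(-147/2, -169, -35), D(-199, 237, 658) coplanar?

65

Coplanarity ⇔ det[AB; AC; AD] = 0.
Expanding, this is linear in λ: (118902)λ + (-7728630) = 0.
So λ = 65.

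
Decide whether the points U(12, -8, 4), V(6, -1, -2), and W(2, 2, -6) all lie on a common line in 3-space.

UV = (-6, 7, -6), UW = (-10, 10, -10).
UV × UW = (-10, 0, 10).
The cross product is nonzero, so the points do not lie on one line.

No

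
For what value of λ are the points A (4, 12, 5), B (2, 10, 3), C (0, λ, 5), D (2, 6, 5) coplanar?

Normal to plane ABD: n = (-12, 4, 8); plane equation n·P = 40.
Requiring n·C = 40: (4)λ + (40) = 40.
So λ = 0.

0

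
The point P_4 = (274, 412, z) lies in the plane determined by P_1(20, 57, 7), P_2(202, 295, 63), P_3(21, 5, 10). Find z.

84

Coplanarity requires P_1P_2 · (P_1P_3 × P_1P_4) = 0.
P_1P_2 = (182, 238, 56), P_1P_3 = (1, -52, 3); the triple product is linear in z with coefficient -9702 and constant term 814968.
Setting it to zero: z = 84.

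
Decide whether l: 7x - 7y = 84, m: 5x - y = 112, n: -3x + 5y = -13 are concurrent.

No

The three lines meet at one point iff the augmented coefficient matrix [aᵢ bᵢ cᵢ] has rank < 3, i.e. its determinant vanishes.
Here the determinant is -84.
Nonzero, so no common point exists.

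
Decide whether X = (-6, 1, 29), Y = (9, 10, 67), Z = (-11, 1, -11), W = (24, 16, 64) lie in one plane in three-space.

No

With X as base: XY = (15, 9, 38), XZ = (-5, 0, -40), XW = (30, 15, 35).
XZ × XW = (600, -1025, -75).
XY · (XZ × XW) = -3075.
Since -3075 ≠ 0, the four points are not coplanar.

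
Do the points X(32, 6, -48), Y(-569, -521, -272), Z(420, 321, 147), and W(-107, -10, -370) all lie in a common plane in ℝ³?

A normal to the plane through X, Y, Z is n = XY × XZ = (-32205, 30283, 15161).
The plane has equation n·P = -1576590. For W: n·W = -2466465.
-2466465 ≠ -1576590, so W is off the plane.

No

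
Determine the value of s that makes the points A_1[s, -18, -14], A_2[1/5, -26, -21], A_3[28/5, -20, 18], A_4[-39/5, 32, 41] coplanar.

Coplanarity ⇔ det[A_1A_2; A_1A_3; A_1A_4] = 0.
Expanding, this is linear in s: (1890)s + (2268) = 0.
So s = -6/5.

-6/5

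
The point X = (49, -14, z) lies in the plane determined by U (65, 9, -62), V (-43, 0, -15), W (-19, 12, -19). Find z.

Coplanarity requires UV · (UW × UX) = 0.
UV = (-108, -9, 47), UW = (-84, 3, 43); the triple product is linear in z with coefficient -1080 and constant term -74520.
Setting it to zero: z = -69.

-69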